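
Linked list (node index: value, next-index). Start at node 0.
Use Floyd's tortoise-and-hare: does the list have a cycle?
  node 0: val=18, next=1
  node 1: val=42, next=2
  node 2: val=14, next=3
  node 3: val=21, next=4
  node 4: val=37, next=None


Floyd's tortoise (slow, +1) and hare (fast, +2):
  init: slow=0, fast=0
  step 1: slow=1, fast=2
  step 2: slow=2, fast=4
  step 3: fast -> None, no cycle

Cycle: no


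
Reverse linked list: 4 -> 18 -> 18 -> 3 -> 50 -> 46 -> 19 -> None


Step 1: curr=4, set curr.next=prev(None) | reversed so far: 4
Step 2: curr=18, set curr.next=prev(4) | reversed so far: 18 -> 4
Step 3: curr=18, set curr.next=prev(18) | reversed so far: 18 -> 18 -> 4
Step 4: curr=3, set curr.next=prev(18) | reversed so far: 3 -> 18 -> 18 -> 4
Step 5: curr=50, set curr.next=prev(3) | reversed so far: 50 -> 3 -> 18 -> 18 -> 4
Step 6: curr=46, set curr.next=prev(50) | reversed so far: 46 -> 50 -> 3 -> 18 -> 18 -> 4
Step 7: curr=19, set curr.next=prev(46) | reversed so far: 19 -> 46 -> 50 -> 3 -> 18 -> 18 -> 4

19 -> 46 -> 50 -> 3 -> 18 -> 18 -> 4 -> None


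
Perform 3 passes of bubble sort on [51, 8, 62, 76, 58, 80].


Initial: [51, 8, 62, 76, 58, 80]
Pass 1: [8, 51, 62, 58, 76, 80] (2 swaps)
Pass 2: [8, 51, 58, 62, 76, 80] (1 swaps)
Pass 3: [8, 51, 58, 62, 76, 80] (0 swaps)

After 3 passes: [8, 51, 58, 62, 76, 80]


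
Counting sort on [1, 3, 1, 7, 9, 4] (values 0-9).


Input: [1, 3, 1, 7, 9, 4]
Counts: [0, 2, 0, 1, 1, 0, 0, 1, 0, 1]

Sorted: [1, 1, 3, 4, 7, 9]


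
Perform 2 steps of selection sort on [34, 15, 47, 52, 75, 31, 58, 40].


Initial: [34, 15, 47, 52, 75, 31, 58, 40]
Step 1: min=15 at 1
  Swap: [15, 34, 47, 52, 75, 31, 58, 40]
Step 2: min=31 at 5
  Swap: [15, 31, 47, 52, 75, 34, 58, 40]

After 2 steps: [15, 31, 47, 52, 75, 34, 58, 40]


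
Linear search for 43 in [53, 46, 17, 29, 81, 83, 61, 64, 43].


i=0: 53!=43
i=1: 46!=43
i=2: 17!=43
i=3: 29!=43
i=4: 81!=43
i=5: 83!=43
i=6: 61!=43
i=7: 64!=43
i=8: 43==43 found!

Found at 8, 9 comps


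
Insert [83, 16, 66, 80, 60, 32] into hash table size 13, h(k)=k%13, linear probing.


Insert 83: h=5 -> slot 5
Insert 16: h=3 -> slot 3
Insert 66: h=1 -> slot 1
Insert 80: h=2 -> slot 2
Insert 60: h=8 -> slot 8
Insert 32: h=6 -> slot 6

Table: [None, 66, 80, 16, None, 83, 32, None, 60, None, None, None, None]


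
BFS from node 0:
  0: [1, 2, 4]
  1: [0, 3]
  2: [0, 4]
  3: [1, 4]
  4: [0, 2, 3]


Visit 0, enqueue [1, 2, 4]
Visit 1, enqueue [3]
Visit 2, enqueue []
Visit 4, enqueue []
Visit 3, enqueue []

BFS order: [0, 1, 2, 4, 3]


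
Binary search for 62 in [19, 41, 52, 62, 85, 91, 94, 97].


Step 1: lo=0, hi=7, mid=3, val=62

Found at index 3


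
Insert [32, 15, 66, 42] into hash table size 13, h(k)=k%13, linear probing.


Insert 32: h=6 -> slot 6
Insert 15: h=2 -> slot 2
Insert 66: h=1 -> slot 1
Insert 42: h=3 -> slot 3

Table: [None, 66, 15, 42, None, None, 32, None, None, None, None, None, None]


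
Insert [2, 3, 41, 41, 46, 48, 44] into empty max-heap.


Insert 2: [2]
Insert 3: [3, 2]
Insert 41: [41, 2, 3]
Insert 41: [41, 41, 3, 2]
Insert 46: [46, 41, 3, 2, 41]
Insert 48: [48, 41, 46, 2, 41, 3]
Insert 44: [48, 41, 46, 2, 41, 3, 44]

Final heap: [48, 41, 46, 2, 41, 3, 44]


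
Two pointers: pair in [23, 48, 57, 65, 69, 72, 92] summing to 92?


lo=0(23)+hi=6(92)=115
lo=0(23)+hi=5(72)=95
lo=0(23)+hi=4(69)=92

Yes: 23+69=92


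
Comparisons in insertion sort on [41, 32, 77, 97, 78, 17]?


Algorithm: insertion sort
Input: [41, 32, 77, 97, 78, 17]
Sorted: [17, 32, 41, 77, 78, 97]

10


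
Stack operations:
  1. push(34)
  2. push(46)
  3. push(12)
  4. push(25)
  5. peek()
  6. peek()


push(34) -> [34]
push(46) -> [34, 46]
push(12) -> [34, 46, 12]
push(25) -> [34, 46, 12, 25]
peek()->25
peek()->25

Final stack: [34, 46, 12, 25]


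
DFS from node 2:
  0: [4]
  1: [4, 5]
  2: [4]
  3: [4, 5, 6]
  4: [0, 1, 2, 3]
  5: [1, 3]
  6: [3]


Visit 2, push [4]
Visit 4, push [3, 1, 0]
Visit 0, push []
Visit 1, push [5]
Visit 5, push [3]
Visit 3, push [6]
Visit 6, push []

DFS order: [2, 4, 0, 1, 5, 3, 6]


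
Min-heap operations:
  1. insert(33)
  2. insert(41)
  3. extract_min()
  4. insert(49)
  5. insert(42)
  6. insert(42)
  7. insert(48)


insert(33) -> [33]
insert(41) -> [33, 41]
extract_min()->33, [41]
insert(49) -> [41, 49]
insert(42) -> [41, 49, 42]
insert(42) -> [41, 42, 42, 49]
insert(48) -> [41, 42, 42, 49, 48]

Final heap: [41, 42, 42, 49, 48]


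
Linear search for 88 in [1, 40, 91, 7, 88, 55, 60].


i=0: 1!=88
i=1: 40!=88
i=2: 91!=88
i=3: 7!=88
i=4: 88==88 found!

Found at 4, 5 comps


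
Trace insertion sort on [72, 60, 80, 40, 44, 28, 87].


Initial: [72, 60, 80, 40, 44, 28, 87]
Insert 60: [60, 72, 80, 40, 44, 28, 87]
Insert 80: [60, 72, 80, 40, 44, 28, 87]
Insert 40: [40, 60, 72, 80, 44, 28, 87]
Insert 44: [40, 44, 60, 72, 80, 28, 87]
Insert 28: [28, 40, 44, 60, 72, 80, 87]
Insert 87: [28, 40, 44, 60, 72, 80, 87]

Sorted: [28, 40, 44, 60, 72, 80, 87]


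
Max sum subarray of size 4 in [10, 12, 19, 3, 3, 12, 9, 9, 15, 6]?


[0:4]: 44
[1:5]: 37
[2:6]: 37
[3:7]: 27
[4:8]: 33
[5:9]: 45
[6:10]: 39

Max: 45 at [5:9]


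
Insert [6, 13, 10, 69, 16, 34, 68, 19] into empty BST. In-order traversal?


Insert 6: root
Insert 13: R from 6
Insert 10: R from 6 -> L from 13
Insert 69: R from 6 -> R from 13
Insert 16: R from 6 -> R from 13 -> L from 69
Insert 34: R from 6 -> R from 13 -> L from 69 -> R from 16
Insert 68: R from 6 -> R from 13 -> L from 69 -> R from 16 -> R from 34
Insert 19: R from 6 -> R from 13 -> L from 69 -> R from 16 -> L from 34

In-order: [6, 10, 13, 16, 19, 34, 68, 69]


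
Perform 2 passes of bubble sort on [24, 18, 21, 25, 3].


Initial: [24, 18, 21, 25, 3]
Pass 1: [18, 21, 24, 3, 25] (3 swaps)
Pass 2: [18, 21, 3, 24, 25] (1 swaps)

After 2 passes: [18, 21, 3, 24, 25]


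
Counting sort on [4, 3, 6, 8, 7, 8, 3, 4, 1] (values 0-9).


Input: [4, 3, 6, 8, 7, 8, 3, 4, 1]
Counts: [0, 1, 0, 2, 2, 0, 1, 1, 2, 0]

Sorted: [1, 3, 3, 4, 4, 6, 7, 8, 8]


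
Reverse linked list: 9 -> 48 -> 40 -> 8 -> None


Step 1: curr=9, set curr.next=prev(None) | reversed so far: 9
Step 2: curr=48, set curr.next=prev(9) | reversed so far: 48 -> 9
Step 3: curr=40, set curr.next=prev(48) | reversed so far: 40 -> 48 -> 9
Step 4: curr=8, set curr.next=prev(40) | reversed so far: 8 -> 40 -> 48 -> 9

8 -> 40 -> 48 -> 9 -> None


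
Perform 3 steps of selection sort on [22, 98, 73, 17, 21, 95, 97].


Initial: [22, 98, 73, 17, 21, 95, 97]
Step 1: min=17 at 3
  Swap: [17, 98, 73, 22, 21, 95, 97]
Step 2: min=21 at 4
  Swap: [17, 21, 73, 22, 98, 95, 97]
Step 3: min=22 at 3
  Swap: [17, 21, 22, 73, 98, 95, 97]

After 3 steps: [17, 21, 22, 73, 98, 95, 97]


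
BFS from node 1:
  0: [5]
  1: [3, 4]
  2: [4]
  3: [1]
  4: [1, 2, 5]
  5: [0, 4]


Visit 1, enqueue [3, 4]
Visit 3, enqueue []
Visit 4, enqueue [2, 5]
Visit 2, enqueue []
Visit 5, enqueue [0]
Visit 0, enqueue []

BFS order: [1, 3, 4, 2, 5, 0]


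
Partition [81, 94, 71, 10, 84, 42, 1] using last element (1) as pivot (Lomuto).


Pivot: 1
Place pivot at 0: [1, 94, 71, 10, 84, 42, 81]

Partitioned: [1, 94, 71, 10, 84, 42, 81]


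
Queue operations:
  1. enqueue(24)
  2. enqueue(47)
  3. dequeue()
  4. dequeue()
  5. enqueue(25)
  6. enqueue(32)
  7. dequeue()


enqueue(24) -> [24]
enqueue(47) -> [24, 47]
dequeue()->24, [47]
dequeue()->47, []
enqueue(25) -> [25]
enqueue(32) -> [25, 32]
dequeue()->25, [32]

Final queue: [32]


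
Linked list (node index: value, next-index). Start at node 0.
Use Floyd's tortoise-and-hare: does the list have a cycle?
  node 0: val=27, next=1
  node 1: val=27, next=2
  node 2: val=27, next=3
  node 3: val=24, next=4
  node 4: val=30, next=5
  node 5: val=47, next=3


Floyd's tortoise (slow, +1) and hare (fast, +2):
  init: slow=0, fast=0
  step 1: slow=1, fast=2
  step 2: slow=2, fast=4
  step 3: slow=3, fast=3
  slow == fast at node 3: cycle detected

Cycle: yes


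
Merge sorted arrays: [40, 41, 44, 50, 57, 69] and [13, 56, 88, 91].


Take 13 from B
Take 40 from A
Take 41 from A
Take 44 from A
Take 50 from A
Take 56 from B
Take 57 from A
Take 69 from A

Merged: [13, 40, 41, 44, 50, 56, 57, 69, 88, 91]


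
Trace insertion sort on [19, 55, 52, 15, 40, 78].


Initial: [19, 55, 52, 15, 40, 78]
Insert 55: [19, 55, 52, 15, 40, 78]
Insert 52: [19, 52, 55, 15, 40, 78]
Insert 15: [15, 19, 52, 55, 40, 78]
Insert 40: [15, 19, 40, 52, 55, 78]
Insert 78: [15, 19, 40, 52, 55, 78]

Sorted: [15, 19, 40, 52, 55, 78]


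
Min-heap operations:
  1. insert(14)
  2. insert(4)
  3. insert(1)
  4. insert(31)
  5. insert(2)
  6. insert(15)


insert(14) -> [14]
insert(4) -> [4, 14]
insert(1) -> [1, 14, 4]
insert(31) -> [1, 14, 4, 31]
insert(2) -> [1, 2, 4, 31, 14]
insert(15) -> [1, 2, 4, 31, 14, 15]

Final heap: [1, 2, 4, 31, 14, 15]


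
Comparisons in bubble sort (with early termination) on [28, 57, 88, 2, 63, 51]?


Algorithm: bubble sort (with early termination)
Input: [28, 57, 88, 2, 63, 51]
Sorted: [2, 28, 51, 57, 63, 88]

14


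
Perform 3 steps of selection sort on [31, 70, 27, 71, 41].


Initial: [31, 70, 27, 71, 41]
Step 1: min=27 at 2
  Swap: [27, 70, 31, 71, 41]
Step 2: min=31 at 2
  Swap: [27, 31, 70, 71, 41]
Step 3: min=41 at 4
  Swap: [27, 31, 41, 71, 70]

After 3 steps: [27, 31, 41, 71, 70]


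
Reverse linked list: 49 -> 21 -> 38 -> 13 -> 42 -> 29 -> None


Step 1: curr=49, set curr.next=prev(None) | reversed so far: 49
Step 2: curr=21, set curr.next=prev(49) | reversed so far: 21 -> 49
Step 3: curr=38, set curr.next=prev(21) | reversed so far: 38 -> 21 -> 49
Step 4: curr=13, set curr.next=prev(38) | reversed so far: 13 -> 38 -> 21 -> 49
Step 5: curr=42, set curr.next=prev(13) | reversed so far: 42 -> 13 -> 38 -> 21 -> 49
Step 6: curr=29, set curr.next=prev(42) | reversed so far: 29 -> 42 -> 13 -> 38 -> 21 -> 49

29 -> 42 -> 13 -> 38 -> 21 -> 49 -> None


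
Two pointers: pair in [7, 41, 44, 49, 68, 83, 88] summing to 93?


lo=0(7)+hi=6(88)=95
lo=0(7)+hi=5(83)=90
lo=1(41)+hi=5(83)=124
lo=1(41)+hi=4(68)=109
lo=1(41)+hi=3(49)=90
lo=2(44)+hi=3(49)=93

Yes: 44+49=93


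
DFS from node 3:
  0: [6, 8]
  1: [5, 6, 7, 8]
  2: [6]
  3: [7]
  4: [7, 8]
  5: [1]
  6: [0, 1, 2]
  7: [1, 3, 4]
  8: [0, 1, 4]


Visit 3, push [7]
Visit 7, push [4, 1]
Visit 1, push [8, 6, 5]
Visit 5, push []
Visit 6, push [2, 0]
Visit 0, push [8]
Visit 8, push [4]
Visit 4, push []
Visit 2, push []

DFS order: [3, 7, 1, 5, 6, 0, 8, 4, 2]


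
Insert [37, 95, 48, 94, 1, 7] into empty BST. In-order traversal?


Insert 37: root
Insert 95: R from 37
Insert 48: R from 37 -> L from 95
Insert 94: R from 37 -> L from 95 -> R from 48
Insert 1: L from 37
Insert 7: L from 37 -> R from 1

In-order: [1, 7, 37, 48, 94, 95]


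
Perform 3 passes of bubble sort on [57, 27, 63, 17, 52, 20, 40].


Initial: [57, 27, 63, 17, 52, 20, 40]
Pass 1: [27, 57, 17, 52, 20, 40, 63] (5 swaps)
Pass 2: [27, 17, 52, 20, 40, 57, 63] (4 swaps)
Pass 3: [17, 27, 20, 40, 52, 57, 63] (3 swaps)

After 3 passes: [17, 27, 20, 40, 52, 57, 63]


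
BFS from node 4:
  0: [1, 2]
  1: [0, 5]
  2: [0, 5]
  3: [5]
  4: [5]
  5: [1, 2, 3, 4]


Visit 4, enqueue [5]
Visit 5, enqueue [1, 2, 3]
Visit 1, enqueue [0]
Visit 2, enqueue []
Visit 3, enqueue []
Visit 0, enqueue []

BFS order: [4, 5, 1, 2, 3, 0]


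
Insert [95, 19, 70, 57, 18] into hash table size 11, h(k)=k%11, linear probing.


Insert 95: h=7 -> slot 7
Insert 19: h=8 -> slot 8
Insert 70: h=4 -> slot 4
Insert 57: h=2 -> slot 2
Insert 18: h=7, 2 probes -> slot 9

Table: [None, None, 57, None, 70, None, None, 95, 19, 18, None]


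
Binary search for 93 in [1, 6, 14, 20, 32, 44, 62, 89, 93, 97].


Step 1: lo=0, hi=9, mid=4, val=32
Step 2: lo=5, hi=9, mid=7, val=89
Step 3: lo=8, hi=9, mid=8, val=93

Found at index 8


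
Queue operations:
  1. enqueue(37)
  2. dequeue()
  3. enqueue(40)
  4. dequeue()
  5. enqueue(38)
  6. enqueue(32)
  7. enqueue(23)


enqueue(37) -> [37]
dequeue()->37, []
enqueue(40) -> [40]
dequeue()->40, []
enqueue(38) -> [38]
enqueue(32) -> [38, 32]
enqueue(23) -> [38, 32, 23]

Final queue: [38, 32, 23]


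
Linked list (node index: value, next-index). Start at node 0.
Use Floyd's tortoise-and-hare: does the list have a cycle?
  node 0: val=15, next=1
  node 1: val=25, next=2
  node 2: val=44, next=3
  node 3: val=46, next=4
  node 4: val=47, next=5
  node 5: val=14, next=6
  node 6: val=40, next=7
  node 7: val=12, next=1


Floyd's tortoise (slow, +1) and hare (fast, +2):
  init: slow=0, fast=0
  step 1: slow=1, fast=2
  step 2: slow=2, fast=4
  step 3: slow=3, fast=6
  step 4: slow=4, fast=1
  step 5: slow=5, fast=3
  step 6: slow=6, fast=5
  step 7: slow=7, fast=7
  slow == fast at node 7: cycle detected

Cycle: yes


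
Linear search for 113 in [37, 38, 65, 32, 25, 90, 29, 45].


i=0: 37!=113
i=1: 38!=113
i=2: 65!=113
i=3: 32!=113
i=4: 25!=113
i=5: 90!=113
i=6: 29!=113
i=7: 45!=113

Not found, 8 comps


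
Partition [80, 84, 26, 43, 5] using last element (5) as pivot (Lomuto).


Pivot: 5
Place pivot at 0: [5, 84, 26, 43, 80]

Partitioned: [5, 84, 26, 43, 80]


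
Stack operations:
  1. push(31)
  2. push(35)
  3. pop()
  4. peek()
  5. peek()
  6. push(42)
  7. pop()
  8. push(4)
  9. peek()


push(31) -> [31]
push(35) -> [31, 35]
pop()->35, [31]
peek()->31
peek()->31
push(42) -> [31, 42]
pop()->42, [31]
push(4) -> [31, 4]
peek()->4

Final stack: [31, 4]


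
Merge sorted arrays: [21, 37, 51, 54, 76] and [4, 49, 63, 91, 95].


Take 4 from B
Take 21 from A
Take 37 from A
Take 49 from B
Take 51 from A
Take 54 from A
Take 63 from B
Take 76 from A

Merged: [4, 21, 37, 49, 51, 54, 63, 76, 91, 95]


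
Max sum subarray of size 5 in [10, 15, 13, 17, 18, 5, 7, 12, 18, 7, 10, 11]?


[0:5]: 73
[1:6]: 68
[2:7]: 60
[3:8]: 59
[4:9]: 60
[5:10]: 49
[6:11]: 54
[7:12]: 58

Max: 73 at [0:5]


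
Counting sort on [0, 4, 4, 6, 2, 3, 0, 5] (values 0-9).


Input: [0, 4, 4, 6, 2, 3, 0, 5]
Counts: [2, 0, 1, 1, 2, 1, 1, 0, 0, 0]

Sorted: [0, 0, 2, 3, 4, 4, 5, 6]


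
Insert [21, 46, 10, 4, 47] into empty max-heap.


Insert 21: [21]
Insert 46: [46, 21]
Insert 10: [46, 21, 10]
Insert 4: [46, 21, 10, 4]
Insert 47: [47, 46, 10, 4, 21]

Final heap: [47, 46, 10, 4, 21]


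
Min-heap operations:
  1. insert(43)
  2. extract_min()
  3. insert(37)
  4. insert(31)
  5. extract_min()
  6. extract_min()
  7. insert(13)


insert(43) -> [43]
extract_min()->43, []
insert(37) -> [37]
insert(31) -> [31, 37]
extract_min()->31, [37]
extract_min()->37, []
insert(13) -> [13]

Final heap: [13]


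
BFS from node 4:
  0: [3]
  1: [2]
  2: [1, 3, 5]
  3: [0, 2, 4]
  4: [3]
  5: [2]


Visit 4, enqueue [3]
Visit 3, enqueue [0, 2]
Visit 0, enqueue []
Visit 2, enqueue [1, 5]
Visit 1, enqueue []
Visit 5, enqueue []

BFS order: [4, 3, 0, 2, 1, 5]


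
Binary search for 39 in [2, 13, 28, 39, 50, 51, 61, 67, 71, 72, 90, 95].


Step 1: lo=0, hi=11, mid=5, val=51
Step 2: lo=0, hi=4, mid=2, val=28
Step 3: lo=3, hi=4, mid=3, val=39

Found at index 3


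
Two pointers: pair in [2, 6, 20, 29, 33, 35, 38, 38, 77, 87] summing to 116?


lo=0(2)+hi=9(87)=89
lo=1(6)+hi=9(87)=93
lo=2(20)+hi=9(87)=107
lo=3(29)+hi=9(87)=116

Yes: 29+87=116


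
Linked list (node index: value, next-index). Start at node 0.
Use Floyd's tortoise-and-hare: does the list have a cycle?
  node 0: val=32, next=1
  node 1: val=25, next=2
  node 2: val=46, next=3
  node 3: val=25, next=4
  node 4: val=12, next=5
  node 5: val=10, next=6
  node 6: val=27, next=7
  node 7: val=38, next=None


Floyd's tortoise (slow, +1) and hare (fast, +2):
  init: slow=0, fast=0
  step 1: slow=1, fast=2
  step 2: slow=2, fast=4
  step 3: slow=3, fast=6
  step 4: fast 6->7->None, no cycle

Cycle: no


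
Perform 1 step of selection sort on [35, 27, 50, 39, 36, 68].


Initial: [35, 27, 50, 39, 36, 68]
Step 1: min=27 at 1
  Swap: [27, 35, 50, 39, 36, 68]

After 1 step: [27, 35, 50, 39, 36, 68]


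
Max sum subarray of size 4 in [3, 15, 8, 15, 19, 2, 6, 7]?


[0:4]: 41
[1:5]: 57
[2:6]: 44
[3:7]: 42
[4:8]: 34

Max: 57 at [1:5]


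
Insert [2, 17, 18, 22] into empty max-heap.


Insert 2: [2]
Insert 17: [17, 2]
Insert 18: [18, 2, 17]
Insert 22: [22, 18, 17, 2]

Final heap: [22, 18, 17, 2]


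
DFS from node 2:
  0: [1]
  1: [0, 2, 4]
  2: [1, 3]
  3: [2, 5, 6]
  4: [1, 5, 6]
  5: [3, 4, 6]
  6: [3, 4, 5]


Visit 2, push [3, 1]
Visit 1, push [4, 0]
Visit 0, push []
Visit 4, push [6, 5]
Visit 5, push [6, 3]
Visit 3, push [6]
Visit 6, push []

DFS order: [2, 1, 0, 4, 5, 3, 6]


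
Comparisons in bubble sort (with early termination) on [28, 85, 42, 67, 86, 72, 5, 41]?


Algorithm: bubble sort (with early termination)
Input: [28, 85, 42, 67, 86, 72, 5, 41]
Sorted: [5, 28, 41, 42, 67, 72, 85, 86]

28


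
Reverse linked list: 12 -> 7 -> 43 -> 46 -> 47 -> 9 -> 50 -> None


Step 1: curr=12, set curr.next=prev(None) | reversed so far: 12
Step 2: curr=7, set curr.next=prev(12) | reversed so far: 7 -> 12
Step 3: curr=43, set curr.next=prev(7) | reversed so far: 43 -> 7 -> 12
Step 4: curr=46, set curr.next=prev(43) | reversed so far: 46 -> 43 -> 7 -> 12
Step 5: curr=47, set curr.next=prev(46) | reversed so far: 47 -> 46 -> 43 -> 7 -> 12
Step 6: curr=9, set curr.next=prev(47) | reversed so far: 9 -> 47 -> 46 -> 43 -> 7 -> 12
Step 7: curr=50, set curr.next=prev(9) | reversed so far: 50 -> 9 -> 47 -> 46 -> 43 -> 7 -> 12

50 -> 9 -> 47 -> 46 -> 43 -> 7 -> 12 -> None


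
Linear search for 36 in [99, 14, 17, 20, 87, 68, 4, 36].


i=0: 99!=36
i=1: 14!=36
i=2: 17!=36
i=3: 20!=36
i=4: 87!=36
i=5: 68!=36
i=6: 4!=36
i=7: 36==36 found!

Found at 7, 8 comps


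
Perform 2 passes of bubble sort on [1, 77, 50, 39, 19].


Initial: [1, 77, 50, 39, 19]
Pass 1: [1, 50, 39, 19, 77] (3 swaps)
Pass 2: [1, 39, 19, 50, 77] (2 swaps)

After 2 passes: [1, 39, 19, 50, 77]


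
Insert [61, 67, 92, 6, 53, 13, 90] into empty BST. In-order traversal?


Insert 61: root
Insert 67: R from 61
Insert 92: R from 61 -> R from 67
Insert 6: L from 61
Insert 53: L from 61 -> R from 6
Insert 13: L from 61 -> R from 6 -> L from 53
Insert 90: R from 61 -> R from 67 -> L from 92

In-order: [6, 13, 53, 61, 67, 90, 92]


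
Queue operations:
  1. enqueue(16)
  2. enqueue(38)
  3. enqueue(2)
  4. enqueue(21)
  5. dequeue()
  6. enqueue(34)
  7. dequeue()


enqueue(16) -> [16]
enqueue(38) -> [16, 38]
enqueue(2) -> [16, 38, 2]
enqueue(21) -> [16, 38, 2, 21]
dequeue()->16, [38, 2, 21]
enqueue(34) -> [38, 2, 21, 34]
dequeue()->38, [2, 21, 34]

Final queue: [2, 21, 34]


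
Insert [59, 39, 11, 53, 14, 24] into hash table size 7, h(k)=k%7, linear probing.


Insert 59: h=3 -> slot 3
Insert 39: h=4 -> slot 4
Insert 11: h=4, 1 probes -> slot 5
Insert 53: h=4, 2 probes -> slot 6
Insert 14: h=0 -> slot 0
Insert 24: h=3, 5 probes -> slot 1

Table: [14, 24, None, 59, 39, 11, 53]


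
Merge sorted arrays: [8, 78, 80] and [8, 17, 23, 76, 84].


Take 8 from A
Take 8 from B
Take 17 from B
Take 23 from B
Take 76 from B
Take 78 from A
Take 80 from A

Merged: [8, 8, 17, 23, 76, 78, 80, 84]


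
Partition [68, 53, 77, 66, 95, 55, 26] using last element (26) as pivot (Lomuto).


Pivot: 26
Place pivot at 0: [26, 53, 77, 66, 95, 55, 68]

Partitioned: [26, 53, 77, 66, 95, 55, 68]


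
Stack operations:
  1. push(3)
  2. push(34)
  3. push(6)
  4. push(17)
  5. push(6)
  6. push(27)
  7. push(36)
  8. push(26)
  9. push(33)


push(3) -> [3]
push(34) -> [3, 34]
push(6) -> [3, 34, 6]
push(17) -> [3, 34, 6, 17]
push(6) -> [3, 34, 6, 17, 6]
push(27) -> [3, 34, 6, 17, 6, 27]
push(36) -> [3, 34, 6, 17, 6, 27, 36]
push(26) -> [3, 34, 6, 17, 6, 27, 36, 26]
push(33) -> [3, 34, 6, 17, 6, 27, 36, 26, 33]

Final stack: [3, 34, 6, 17, 6, 27, 36, 26, 33]


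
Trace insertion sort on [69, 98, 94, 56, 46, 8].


Initial: [69, 98, 94, 56, 46, 8]
Insert 98: [69, 98, 94, 56, 46, 8]
Insert 94: [69, 94, 98, 56, 46, 8]
Insert 56: [56, 69, 94, 98, 46, 8]
Insert 46: [46, 56, 69, 94, 98, 8]
Insert 8: [8, 46, 56, 69, 94, 98]

Sorted: [8, 46, 56, 69, 94, 98]


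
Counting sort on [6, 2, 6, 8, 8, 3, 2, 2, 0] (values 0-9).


Input: [6, 2, 6, 8, 8, 3, 2, 2, 0]
Counts: [1, 0, 3, 1, 0, 0, 2, 0, 2, 0]

Sorted: [0, 2, 2, 2, 3, 6, 6, 8, 8]


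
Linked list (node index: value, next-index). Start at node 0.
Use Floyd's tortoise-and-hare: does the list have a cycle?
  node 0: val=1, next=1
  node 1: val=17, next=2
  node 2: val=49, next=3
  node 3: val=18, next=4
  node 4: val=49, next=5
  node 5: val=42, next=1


Floyd's tortoise (slow, +1) and hare (fast, +2):
  init: slow=0, fast=0
  step 1: slow=1, fast=2
  step 2: slow=2, fast=4
  step 3: slow=3, fast=1
  step 4: slow=4, fast=3
  step 5: slow=5, fast=5
  slow == fast at node 5: cycle detected

Cycle: yes


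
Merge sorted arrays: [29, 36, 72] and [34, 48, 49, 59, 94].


Take 29 from A
Take 34 from B
Take 36 from A
Take 48 from B
Take 49 from B
Take 59 from B
Take 72 from A

Merged: [29, 34, 36, 48, 49, 59, 72, 94]


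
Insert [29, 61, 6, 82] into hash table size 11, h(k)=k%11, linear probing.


Insert 29: h=7 -> slot 7
Insert 61: h=6 -> slot 6
Insert 6: h=6, 2 probes -> slot 8
Insert 82: h=5 -> slot 5

Table: [None, None, None, None, None, 82, 61, 29, 6, None, None]


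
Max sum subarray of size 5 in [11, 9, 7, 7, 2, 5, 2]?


[0:5]: 36
[1:6]: 30
[2:7]: 23

Max: 36 at [0:5]


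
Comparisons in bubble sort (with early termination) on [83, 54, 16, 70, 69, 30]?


Algorithm: bubble sort (with early termination)
Input: [83, 54, 16, 70, 69, 30]
Sorted: [16, 30, 54, 69, 70, 83]

15


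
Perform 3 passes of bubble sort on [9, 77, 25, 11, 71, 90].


Initial: [9, 77, 25, 11, 71, 90]
Pass 1: [9, 25, 11, 71, 77, 90] (3 swaps)
Pass 2: [9, 11, 25, 71, 77, 90] (1 swaps)
Pass 3: [9, 11, 25, 71, 77, 90] (0 swaps)

After 3 passes: [9, 11, 25, 71, 77, 90]


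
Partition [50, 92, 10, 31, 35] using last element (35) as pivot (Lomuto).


Pivot: 35
  10 <= 35: swap -> [10, 92, 50, 31, 35]
  31 <= 35: swap -> [10, 31, 50, 92, 35]
Place pivot at 2: [10, 31, 35, 92, 50]

Partitioned: [10, 31, 35, 92, 50]


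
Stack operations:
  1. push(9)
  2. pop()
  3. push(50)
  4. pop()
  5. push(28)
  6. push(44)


push(9) -> [9]
pop()->9, []
push(50) -> [50]
pop()->50, []
push(28) -> [28]
push(44) -> [28, 44]

Final stack: [28, 44]


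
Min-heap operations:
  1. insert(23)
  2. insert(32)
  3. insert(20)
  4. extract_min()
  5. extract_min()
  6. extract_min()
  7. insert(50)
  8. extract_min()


insert(23) -> [23]
insert(32) -> [23, 32]
insert(20) -> [20, 32, 23]
extract_min()->20, [23, 32]
extract_min()->23, [32]
extract_min()->32, []
insert(50) -> [50]
extract_min()->50, []

Final heap: []


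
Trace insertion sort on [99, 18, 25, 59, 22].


Initial: [99, 18, 25, 59, 22]
Insert 18: [18, 99, 25, 59, 22]
Insert 25: [18, 25, 99, 59, 22]
Insert 59: [18, 25, 59, 99, 22]
Insert 22: [18, 22, 25, 59, 99]

Sorted: [18, 22, 25, 59, 99]


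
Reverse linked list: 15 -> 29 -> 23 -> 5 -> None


Step 1: curr=15, set curr.next=prev(None) | reversed so far: 15
Step 2: curr=29, set curr.next=prev(15) | reversed so far: 29 -> 15
Step 3: curr=23, set curr.next=prev(29) | reversed so far: 23 -> 29 -> 15
Step 4: curr=5, set curr.next=prev(23) | reversed so far: 5 -> 23 -> 29 -> 15

5 -> 23 -> 29 -> 15 -> None


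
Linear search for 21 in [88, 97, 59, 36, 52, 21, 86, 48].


i=0: 88!=21
i=1: 97!=21
i=2: 59!=21
i=3: 36!=21
i=4: 52!=21
i=5: 21==21 found!

Found at 5, 6 comps


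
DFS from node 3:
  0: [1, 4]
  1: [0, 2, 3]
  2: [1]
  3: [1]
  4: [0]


Visit 3, push [1]
Visit 1, push [2, 0]
Visit 0, push [4]
Visit 4, push []
Visit 2, push []

DFS order: [3, 1, 0, 4, 2]


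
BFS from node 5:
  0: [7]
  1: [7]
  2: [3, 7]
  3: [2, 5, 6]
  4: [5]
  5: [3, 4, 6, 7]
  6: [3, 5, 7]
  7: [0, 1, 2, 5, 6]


Visit 5, enqueue [3, 4, 6, 7]
Visit 3, enqueue [2]
Visit 4, enqueue []
Visit 6, enqueue []
Visit 7, enqueue [0, 1]
Visit 2, enqueue []
Visit 0, enqueue []
Visit 1, enqueue []

BFS order: [5, 3, 4, 6, 7, 2, 0, 1]


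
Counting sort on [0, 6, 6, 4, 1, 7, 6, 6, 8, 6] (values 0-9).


Input: [0, 6, 6, 4, 1, 7, 6, 6, 8, 6]
Counts: [1, 1, 0, 0, 1, 0, 5, 1, 1, 0]

Sorted: [0, 1, 4, 6, 6, 6, 6, 6, 7, 8]


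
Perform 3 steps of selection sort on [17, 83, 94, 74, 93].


Initial: [17, 83, 94, 74, 93]
Step 1: min=17 at 0
  Swap: [17, 83, 94, 74, 93]
Step 2: min=74 at 3
  Swap: [17, 74, 94, 83, 93]
Step 3: min=83 at 3
  Swap: [17, 74, 83, 94, 93]

After 3 steps: [17, 74, 83, 94, 93]


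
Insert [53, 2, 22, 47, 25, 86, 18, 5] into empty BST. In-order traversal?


Insert 53: root
Insert 2: L from 53
Insert 22: L from 53 -> R from 2
Insert 47: L from 53 -> R from 2 -> R from 22
Insert 25: L from 53 -> R from 2 -> R from 22 -> L from 47
Insert 86: R from 53
Insert 18: L from 53 -> R from 2 -> L from 22
Insert 5: L from 53 -> R from 2 -> L from 22 -> L from 18

In-order: [2, 5, 18, 22, 25, 47, 53, 86]


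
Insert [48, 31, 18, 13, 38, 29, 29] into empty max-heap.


Insert 48: [48]
Insert 31: [48, 31]
Insert 18: [48, 31, 18]
Insert 13: [48, 31, 18, 13]
Insert 38: [48, 38, 18, 13, 31]
Insert 29: [48, 38, 29, 13, 31, 18]
Insert 29: [48, 38, 29, 13, 31, 18, 29]

Final heap: [48, 38, 29, 13, 31, 18, 29]


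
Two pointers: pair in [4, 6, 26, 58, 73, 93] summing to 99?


lo=0(4)+hi=5(93)=97
lo=1(6)+hi=5(93)=99

Yes: 6+93=99


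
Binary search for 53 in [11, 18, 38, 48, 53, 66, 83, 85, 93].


Step 1: lo=0, hi=8, mid=4, val=53

Found at index 4


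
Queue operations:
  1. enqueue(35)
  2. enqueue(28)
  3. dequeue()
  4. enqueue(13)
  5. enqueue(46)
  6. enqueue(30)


enqueue(35) -> [35]
enqueue(28) -> [35, 28]
dequeue()->35, [28]
enqueue(13) -> [28, 13]
enqueue(46) -> [28, 13, 46]
enqueue(30) -> [28, 13, 46, 30]

Final queue: [28, 13, 46, 30]


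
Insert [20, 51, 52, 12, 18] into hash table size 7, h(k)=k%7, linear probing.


Insert 20: h=6 -> slot 6
Insert 51: h=2 -> slot 2
Insert 52: h=3 -> slot 3
Insert 12: h=5 -> slot 5
Insert 18: h=4 -> slot 4

Table: [None, None, 51, 52, 18, 12, 20]


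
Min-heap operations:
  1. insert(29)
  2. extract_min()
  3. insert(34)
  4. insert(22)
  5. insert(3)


insert(29) -> [29]
extract_min()->29, []
insert(34) -> [34]
insert(22) -> [22, 34]
insert(3) -> [3, 34, 22]

Final heap: [3, 34, 22]


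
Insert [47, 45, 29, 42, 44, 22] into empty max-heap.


Insert 47: [47]
Insert 45: [47, 45]
Insert 29: [47, 45, 29]
Insert 42: [47, 45, 29, 42]
Insert 44: [47, 45, 29, 42, 44]
Insert 22: [47, 45, 29, 42, 44, 22]

Final heap: [47, 45, 29, 42, 44, 22]


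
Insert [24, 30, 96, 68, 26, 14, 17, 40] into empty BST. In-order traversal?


Insert 24: root
Insert 30: R from 24
Insert 96: R from 24 -> R from 30
Insert 68: R from 24 -> R from 30 -> L from 96
Insert 26: R from 24 -> L from 30
Insert 14: L from 24
Insert 17: L from 24 -> R from 14
Insert 40: R from 24 -> R from 30 -> L from 96 -> L from 68

In-order: [14, 17, 24, 26, 30, 40, 68, 96]


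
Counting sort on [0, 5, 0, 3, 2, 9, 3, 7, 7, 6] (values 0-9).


Input: [0, 5, 0, 3, 2, 9, 3, 7, 7, 6]
Counts: [2, 0, 1, 2, 0, 1, 1, 2, 0, 1]

Sorted: [0, 0, 2, 3, 3, 5, 6, 7, 7, 9]


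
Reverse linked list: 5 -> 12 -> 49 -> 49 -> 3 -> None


Step 1: curr=5, set curr.next=prev(None) | reversed so far: 5
Step 2: curr=12, set curr.next=prev(5) | reversed so far: 12 -> 5
Step 3: curr=49, set curr.next=prev(12) | reversed so far: 49 -> 12 -> 5
Step 4: curr=49, set curr.next=prev(49) | reversed so far: 49 -> 49 -> 12 -> 5
Step 5: curr=3, set curr.next=prev(49) | reversed so far: 3 -> 49 -> 49 -> 12 -> 5

3 -> 49 -> 49 -> 12 -> 5 -> None


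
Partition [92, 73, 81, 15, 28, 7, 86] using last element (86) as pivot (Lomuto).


Pivot: 86
  73 <= 86: swap -> [73, 92, 81, 15, 28, 7, 86]
  81 <= 86: swap -> [73, 81, 92, 15, 28, 7, 86]
  15 <= 86: swap -> [73, 81, 15, 92, 28, 7, 86]
  28 <= 86: swap -> [73, 81, 15, 28, 92, 7, 86]
  7 <= 86: swap -> [73, 81, 15, 28, 7, 92, 86]
Place pivot at 5: [73, 81, 15, 28, 7, 86, 92]

Partitioned: [73, 81, 15, 28, 7, 86, 92]


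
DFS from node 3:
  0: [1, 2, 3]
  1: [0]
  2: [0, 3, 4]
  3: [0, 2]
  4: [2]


Visit 3, push [2, 0]
Visit 0, push [2, 1]
Visit 1, push []
Visit 2, push [4]
Visit 4, push []

DFS order: [3, 0, 1, 2, 4]


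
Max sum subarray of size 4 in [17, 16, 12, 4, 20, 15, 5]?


[0:4]: 49
[1:5]: 52
[2:6]: 51
[3:7]: 44

Max: 52 at [1:5]


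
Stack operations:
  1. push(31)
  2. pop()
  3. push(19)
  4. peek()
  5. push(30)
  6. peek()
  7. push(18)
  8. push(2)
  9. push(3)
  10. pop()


push(31) -> [31]
pop()->31, []
push(19) -> [19]
peek()->19
push(30) -> [19, 30]
peek()->30
push(18) -> [19, 30, 18]
push(2) -> [19, 30, 18, 2]
push(3) -> [19, 30, 18, 2, 3]
pop()->3, [19, 30, 18, 2]

Final stack: [19, 30, 18, 2]


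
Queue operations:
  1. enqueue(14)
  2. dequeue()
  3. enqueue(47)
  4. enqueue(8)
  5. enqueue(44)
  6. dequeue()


enqueue(14) -> [14]
dequeue()->14, []
enqueue(47) -> [47]
enqueue(8) -> [47, 8]
enqueue(44) -> [47, 8, 44]
dequeue()->47, [8, 44]

Final queue: [8, 44]


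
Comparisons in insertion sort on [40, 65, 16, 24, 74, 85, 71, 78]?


Algorithm: insertion sort
Input: [40, 65, 16, 24, 74, 85, 71, 78]
Sorted: [16, 24, 40, 65, 71, 74, 78, 85]

13


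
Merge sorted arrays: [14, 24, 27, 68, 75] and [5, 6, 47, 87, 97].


Take 5 from B
Take 6 from B
Take 14 from A
Take 24 from A
Take 27 from A
Take 47 from B
Take 68 from A
Take 75 from A

Merged: [5, 6, 14, 24, 27, 47, 68, 75, 87, 97]


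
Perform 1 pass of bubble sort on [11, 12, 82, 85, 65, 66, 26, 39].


Initial: [11, 12, 82, 85, 65, 66, 26, 39]
Pass 1: [11, 12, 82, 65, 66, 26, 39, 85] (4 swaps)

After 1 pass: [11, 12, 82, 65, 66, 26, 39, 85]


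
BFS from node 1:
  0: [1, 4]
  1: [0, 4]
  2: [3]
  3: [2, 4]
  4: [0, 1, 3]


Visit 1, enqueue [0, 4]
Visit 0, enqueue []
Visit 4, enqueue [3]
Visit 3, enqueue [2]
Visit 2, enqueue []

BFS order: [1, 0, 4, 3, 2]


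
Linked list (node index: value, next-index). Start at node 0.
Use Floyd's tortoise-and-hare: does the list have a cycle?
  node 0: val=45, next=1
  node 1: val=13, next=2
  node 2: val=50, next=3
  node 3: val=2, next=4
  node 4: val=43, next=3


Floyd's tortoise (slow, +1) and hare (fast, +2):
  init: slow=0, fast=0
  step 1: slow=1, fast=2
  step 2: slow=2, fast=4
  step 3: slow=3, fast=4
  step 4: slow=4, fast=4
  slow == fast at node 4: cycle detected

Cycle: yes


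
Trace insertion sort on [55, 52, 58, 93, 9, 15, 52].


Initial: [55, 52, 58, 93, 9, 15, 52]
Insert 52: [52, 55, 58, 93, 9, 15, 52]
Insert 58: [52, 55, 58, 93, 9, 15, 52]
Insert 93: [52, 55, 58, 93, 9, 15, 52]
Insert 9: [9, 52, 55, 58, 93, 15, 52]
Insert 15: [9, 15, 52, 55, 58, 93, 52]
Insert 52: [9, 15, 52, 52, 55, 58, 93]

Sorted: [9, 15, 52, 52, 55, 58, 93]


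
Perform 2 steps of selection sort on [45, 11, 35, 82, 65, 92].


Initial: [45, 11, 35, 82, 65, 92]
Step 1: min=11 at 1
  Swap: [11, 45, 35, 82, 65, 92]
Step 2: min=35 at 2
  Swap: [11, 35, 45, 82, 65, 92]

After 2 steps: [11, 35, 45, 82, 65, 92]


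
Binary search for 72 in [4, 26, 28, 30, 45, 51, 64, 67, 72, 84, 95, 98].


Step 1: lo=0, hi=11, mid=5, val=51
Step 2: lo=6, hi=11, mid=8, val=72

Found at index 8


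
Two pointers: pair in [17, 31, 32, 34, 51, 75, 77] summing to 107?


lo=0(17)+hi=6(77)=94
lo=1(31)+hi=6(77)=108
lo=1(31)+hi=5(75)=106
lo=2(32)+hi=5(75)=107

Yes: 32+75=107


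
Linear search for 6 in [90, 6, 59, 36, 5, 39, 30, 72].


i=0: 90!=6
i=1: 6==6 found!

Found at 1, 2 comps


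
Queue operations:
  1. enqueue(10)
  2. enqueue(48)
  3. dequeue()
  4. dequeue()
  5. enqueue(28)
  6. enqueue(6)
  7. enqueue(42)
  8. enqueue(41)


enqueue(10) -> [10]
enqueue(48) -> [10, 48]
dequeue()->10, [48]
dequeue()->48, []
enqueue(28) -> [28]
enqueue(6) -> [28, 6]
enqueue(42) -> [28, 6, 42]
enqueue(41) -> [28, 6, 42, 41]

Final queue: [28, 6, 42, 41]


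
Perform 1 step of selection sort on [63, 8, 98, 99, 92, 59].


Initial: [63, 8, 98, 99, 92, 59]
Step 1: min=8 at 1
  Swap: [8, 63, 98, 99, 92, 59]

After 1 step: [8, 63, 98, 99, 92, 59]


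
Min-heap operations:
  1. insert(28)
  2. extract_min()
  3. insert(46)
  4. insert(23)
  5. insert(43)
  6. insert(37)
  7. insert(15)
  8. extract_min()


insert(28) -> [28]
extract_min()->28, []
insert(46) -> [46]
insert(23) -> [23, 46]
insert(43) -> [23, 46, 43]
insert(37) -> [23, 37, 43, 46]
insert(15) -> [15, 23, 43, 46, 37]
extract_min()->15, [23, 37, 43, 46]

Final heap: [23, 37, 43, 46]


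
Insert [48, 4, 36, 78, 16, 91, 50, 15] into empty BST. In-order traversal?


Insert 48: root
Insert 4: L from 48
Insert 36: L from 48 -> R from 4
Insert 78: R from 48
Insert 16: L from 48 -> R from 4 -> L from 36
Insert 91: R from 48 -> R from 78
Insert 50: R from 48 -> L from 78
Insert 15: L from 48 -> R from 4 -> L from 36 -> L from 16

In-order: [4, 15, 16, 36, 48, 50, 78, 91]


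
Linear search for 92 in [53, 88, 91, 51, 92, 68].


i=0: 53!=92
i=1: 88!=92
i=2: 91!=92
i=3: 51!=92
i=4: 92==92 found!

Found at 4, 5 comps


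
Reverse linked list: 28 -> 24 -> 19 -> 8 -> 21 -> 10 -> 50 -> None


Step 1: curr=28, set curr.next=prev(None) | reversed so far: 28
Step 2: curr=24, set curr.next=prev(28) | reversed so far: 24 -> 28
Step 3: curr=19, set curr.next=prev(24) | reversed so far: 19 -> 24 -> 28
Step 4: curr=8, set curr.next=prev(19) | reversed so far: 8 -> 19 -> 24 -> 28
Step 5: curr=21, set curr.next=prev(8) | reversed so far: 21 -> 8 -> 19 -> 24 -> 28
Step 6: curr=10, set curr.next=prev(21) | reversed so far: 10 -> 21 -> 8 -> 19 -> 24 -> 28
Step 7: curr=50, set curr.next=prev(10) | reversed so far: 50 -> 10 -> 21 -> 8 -> 19 -> 24 -> 28

50 -> 10 -> 21 -> 8 -> 19 -> 24 -> 28 -> None


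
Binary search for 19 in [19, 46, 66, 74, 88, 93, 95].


Step 1: lo=0, hi=6, mid=3, val=74
Step 2: lo=0, hi=2, mid=1, val=46
Step 3: lo=0, hi=0, mid=0, val=19

Found at index 0


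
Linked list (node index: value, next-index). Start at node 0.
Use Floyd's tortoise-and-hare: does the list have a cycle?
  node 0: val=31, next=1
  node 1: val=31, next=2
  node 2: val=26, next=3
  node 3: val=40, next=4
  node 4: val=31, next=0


Floyd's tortoise (slow, +1) and hare (fast, +2):
  init: slow=0, fast=0
  step 1: slow=1, fast=2
  step 2: slow=2, fast=4
  step 3: slow=3, fast=1
  step 4: slow=4, fast=3
  step 5: slow=0, fast=0
  slow == fast at node 0: cycle detected

Cycle: yes


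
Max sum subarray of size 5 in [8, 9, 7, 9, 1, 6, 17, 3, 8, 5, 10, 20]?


[0:5]: 34
[1:6]: 32
[2:7]: 40
[3:8]: 36
[4:9]: 35
[5:10]: 39
[6:11]: 43
[7:12]: 46

Max: 46 at [7:12]


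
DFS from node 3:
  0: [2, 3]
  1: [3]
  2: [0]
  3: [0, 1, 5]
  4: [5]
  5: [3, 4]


Visit 3, push [5, 1, 0]
Visit 0, push [2]
Visit 2, push []
Visit 1, push []
Visit 5, push [4]
Visit 4, push []

DFS order: [3, 0, 2, 1, 5, 4]


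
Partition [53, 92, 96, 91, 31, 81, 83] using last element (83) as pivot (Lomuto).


Pivot: 83
  53 <= 83: advance i (no swap)
  31 <= 83: swap -> [53, 31, 96, 91, 92, 81, 83]
  81 <= 83: swap -> [53, 31, 81, 91, 92, 96, 83]
Place pivot at 3: [53, 31, 81, 83, 92, 96, 91]

Partitioned: [53, 31, 81, 83, 92, 96, 91]


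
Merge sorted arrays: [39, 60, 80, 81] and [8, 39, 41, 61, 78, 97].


Take 8 from B
Take 39 from A
Take 39 from B
Take 41 from B
Take 60 from A
Take 61 from B
Take 78 from B
Take 80 from A
Take 81 from A

Merged: [8, 39, 39, 41, 60, 61, 78, 80, 81, 97]


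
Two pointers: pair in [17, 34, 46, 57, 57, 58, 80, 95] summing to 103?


lo=0(17)+hi=7(95)=112
lo=0(17)+hi=6(80)=97
lo=1(34)+hi=6(80)=114
lo=1(34)+hi=5(58)=92
lo=2(46)+hi=5(58)=104
lo=2(46)+hi=4(57)=103

Yes: 46+57=103


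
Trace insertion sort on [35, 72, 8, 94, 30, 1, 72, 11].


Initial: [35, 72, 8, 94, 30, 1, 72, 11]
Insert 72: [35, 72, 8, 94, 30, 1, 72, 11]
Insert 8: [8, 35, 72, 94, 30, 1, 72, 11]
Insert 94: [8, 35, 72, 94, 30, 1, 72, 11]
Insert 30: [8, 30, 35, 72, 94, 1, 72, 11]
Insert 1: [1, 8, 30, 35, 72, 94, 72, 11]
Insert 72: [1, 8, 30, 35, 72, 72, 94, 11]
Insert 11: [1, 8, 11, 30, 35, 72, 72, 94]

Sorted: [1, 8, 11, 30, 35, 72, 72, 94]


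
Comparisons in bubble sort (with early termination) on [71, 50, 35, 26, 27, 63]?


Algorithm: bubble sort (with early termination)
Input: [71, 50, 35, 26, 27, 63]
Sorted: [26, 27, 35, 50, 63, 71]

14


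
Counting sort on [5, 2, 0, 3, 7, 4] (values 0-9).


Input: [5, 2, 0, 3, 7, 4]
Counts: [1, 0, 1, 1, 1, 1, 0, 1, 0, 0]

Sorted: [0, 2, 3, 4, 5, 7]


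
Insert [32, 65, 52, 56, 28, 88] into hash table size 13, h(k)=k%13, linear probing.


Insert 32: h=6 -> slot 6
Insert 65: h=0 -> slot 0
Insert 52: h=0, 1 probes -> slot 1
Insert 56: h=4 -> slot 4
Insert 28: h=2 -> slot 2
Insert 88: h=10 -> slot 10

Table: [65, 52, 28, None, 56, None, 32, None, None, None, 88, None, None]


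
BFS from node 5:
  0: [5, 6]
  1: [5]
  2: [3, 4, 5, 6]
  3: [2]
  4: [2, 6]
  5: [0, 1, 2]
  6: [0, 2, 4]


Visit 5, enqueue [0, 1, 2]
Visit 0, enqueue [6]
Visit 1, enqueue []
Visit 2, enqueue [3, 4]
Visit 6, enqueue []
Visit 3, enqueue []
Visit 4, enqueue []

BFS order: [5, 0, 1, 2, 6, 3, 4]


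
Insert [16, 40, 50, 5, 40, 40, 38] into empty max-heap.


Insert 16: [16]
Insert 40: [40, 16]
Insert 50: [50, 16, 40]
Insert 5: [50, 16, 40, 5]
Insert 40: [50, 40, 40, 5, 16]
Insert 40: [50, 40, 40, 5, 16, 40]
Insert 38: [50, 40, 40, 5, 16, 40, 38]

Final heap: [50, 40, 40, 5, 16, 40, 38]


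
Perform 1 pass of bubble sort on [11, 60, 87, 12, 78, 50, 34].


Initial: [11, 60, 87, 12, 78, 50, 34]
Pass 1: [11, 60, 12, 78, 50, 34, 87] (4 swaps)

After 1 pass: [11, 60, 12, 78, 50, 34, 87]


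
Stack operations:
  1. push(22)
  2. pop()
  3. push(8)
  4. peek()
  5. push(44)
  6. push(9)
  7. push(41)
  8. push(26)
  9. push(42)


push(22) -> [22]
pop()->22, []
push(8) -> [8]
peek()->8
push(44) -> [8, 44]
push(9) -> [8, 44, 9]
push(41) -> [8, 44, 9, 41]
push(26) -> [8, 44, 9, 41, 26]
push(42) -> [8, 44, 9, 41, 26, 42]

Final stack: [8, 44, 9, 41, 26, 42]


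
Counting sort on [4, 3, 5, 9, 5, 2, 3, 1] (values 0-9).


Input: [4, 3, 5, 9, 5, 2, 3, 1]
Counts: [0, 1, 1, 2, 1, 2, 0, 0, 0, 1]

Sorted: [1, 2, 3, 3, 4, 5, 5, 9]


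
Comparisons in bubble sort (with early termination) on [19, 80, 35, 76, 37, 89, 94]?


Algorithm: bubble sort (with early termination)
Input: [19, 80, 35, 76, 37, 89, 94]
Sorted: [19, 35, 37, 76, 80, 89, 94]

15


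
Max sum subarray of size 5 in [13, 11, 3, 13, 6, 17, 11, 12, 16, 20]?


[0:5]: 46
[1:6]: 50
[2:7]: 50
[3:8]: 59
[4:9]: 62
[5:10]: 76

Max: 76 at [5:10]


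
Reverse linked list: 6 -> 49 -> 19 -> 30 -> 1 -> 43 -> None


Step 1: curr=6, set curr.next=prev(None) | reversed so far: 6
Step 2: curr=49, set curr.next=prev(6) | reversed so far: 49 -> 6
Step 3: curr=19, set curr.next=prev(49) | reversed so far: 19 -> 49 -> 6
Step 4: curr=30, set curr.next=prev(19) | reversed so far: 30 -> 19 -> 49 -> 6
Step 5: curr=1, set curr.next=prev(30) | reversed so far: 1 -> 30 -> 19 -> 49 -> 6
Step 6: curr=43, set curr.next=prev(1) | reversed so far: 43 -> 1 -> 30 -> 19 -> 49 -> 6

43 -> 1 -> 30 -> 19 -> 49 -> 6 -> None


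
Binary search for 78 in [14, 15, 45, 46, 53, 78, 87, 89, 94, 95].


Step 1: lo=0, hi=9, mid=4, val=53
Step 2: lo=5, hi=9, mid=7, val=89
Step 3: lo=5, hi=6, mid=5, val=78

Found at index 5


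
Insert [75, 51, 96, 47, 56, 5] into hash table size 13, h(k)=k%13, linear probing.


Insert 75: h=10 -> slot 10
Insert 51: h=12 -> slot 12
Insert 96: h=5 -> slot 5
Insert 47: h=8 -> slot 8
Insert 56: h=4 -> slot 4
Insert 5: h=5, 1 probes -> slot 6

Table: [None, None, None, None, 56, 96, 5, None, 47, None, 75, None, 51]


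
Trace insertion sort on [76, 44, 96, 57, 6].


Initial: [76, 44, 96, 57, 6]
Insert 44: [44, 76, 96, 57, 6]
Insert 96: [44, 76, 96, 57, 6]
Insert 57: [44, 57, 76, 96, 6]
Insert 6: [6, 44, 57, 76, 96]

Sorted: [6, 44, 57, 76, 96]
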